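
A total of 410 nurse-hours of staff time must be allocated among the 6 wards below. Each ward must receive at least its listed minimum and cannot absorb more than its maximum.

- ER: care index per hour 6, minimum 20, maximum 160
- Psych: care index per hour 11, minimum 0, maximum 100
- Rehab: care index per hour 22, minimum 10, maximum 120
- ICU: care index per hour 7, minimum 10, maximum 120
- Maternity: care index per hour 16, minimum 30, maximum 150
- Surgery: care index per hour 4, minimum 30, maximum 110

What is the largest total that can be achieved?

Meeting every minimum uses 20+0+10+10+30+30 = 100 nurse-hours, leaving 310.
Rank by care index per hour: Rehab 22 > Maternity 16 > Psych 11 > ICU 7 > ER 6 > Surgery 4.
Rehab: +110 to 120 (cap) → 200 left.
Give Maternity 120 more to hit its cap of 150 → 80 left.
Psych has room for 100 more but only 80 remain, so it gets 80.
Total = 6×20 + 11×80 + 22×120 + 7×10 + 16×150 + 4×30 = 6230.

6230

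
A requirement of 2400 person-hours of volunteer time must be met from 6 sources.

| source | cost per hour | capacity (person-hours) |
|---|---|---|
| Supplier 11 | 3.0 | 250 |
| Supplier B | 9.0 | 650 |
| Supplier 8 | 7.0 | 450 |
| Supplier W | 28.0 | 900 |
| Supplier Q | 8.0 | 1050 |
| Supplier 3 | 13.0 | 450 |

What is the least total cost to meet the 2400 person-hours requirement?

Use sources in increasing cost order.
Supplier 11 (3.0): use full 250 ; 2150 person-hours to go.
Take 450 from Supplier 8 at 7.0 ; need 1700 more.
Take 1050 from Supplier Q at 8.0 ; need 650 more.
Supplier B (9.0): use full 650 ; 0 person-hours to go.
Supplier 3, Supplier W: unused.
Cost = 250×3.0 + 450×7.0 + 1050×8.0 + 650×9.0 = 18150.

18150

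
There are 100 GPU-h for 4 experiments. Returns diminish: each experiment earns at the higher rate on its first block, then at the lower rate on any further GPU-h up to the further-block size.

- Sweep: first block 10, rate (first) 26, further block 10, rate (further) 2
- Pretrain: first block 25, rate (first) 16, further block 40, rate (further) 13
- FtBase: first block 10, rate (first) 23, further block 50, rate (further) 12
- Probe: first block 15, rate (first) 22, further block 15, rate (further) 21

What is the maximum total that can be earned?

1860

Treat each block as its own option and order by rate: Sweep/tier1 26 > FtBase/tier1 23 > Probe/tier1 22 > Probe/tier2 21 > Pretrain/tier1 16 > Pretrain/tier2 13 > FtBase/tier2 12 > Sweep/tier2 2.
Fill Sweep tier1 block (10 at 26) — 90 left.
Fill FtBase tier1 block (10 at 23) — 80 left.
Probe/tier1 (22): +15 — 65 left.
Probe tier2 at 21: fill all 15 — 50 left.
Pretrain/tier1 (16): +25 — 25 left.
Pretrain/tier2: +25 of 40 at 13; pool empty.
Total = 26×10 + 23×10 + 22×15 + 21×15 + 16×25 + 13×25 = 1860.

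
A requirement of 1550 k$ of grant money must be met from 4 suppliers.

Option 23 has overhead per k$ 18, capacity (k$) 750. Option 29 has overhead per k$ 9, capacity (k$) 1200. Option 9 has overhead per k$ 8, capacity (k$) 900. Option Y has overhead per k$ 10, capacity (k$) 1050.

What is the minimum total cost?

13050

Fill from the cheapest supplier first.
Option 9 (8): use full 900 — 650 k$ to go.
Option 29 at 9: take 650 of its 1200 — requirement met.
Option Y, Option 23: unused.
Cost = 900×8 + 650×9 = 13050.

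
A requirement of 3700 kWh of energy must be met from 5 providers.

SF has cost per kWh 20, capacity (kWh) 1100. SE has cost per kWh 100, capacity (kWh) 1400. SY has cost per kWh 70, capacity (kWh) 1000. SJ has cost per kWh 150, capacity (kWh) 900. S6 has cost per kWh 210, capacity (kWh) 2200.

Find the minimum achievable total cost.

Use providers in increasing cost order.
SF at 20: take all 1100 kWh ; 2600 still needed.
Take 1000 from SY at 70 ; need 1600 more.
SE (100): use full 1400 ; 200 kWh to go.
SJ (150): take the remaining 200 ; done.
S6: unused.
Cost = 1100×20 + 1000×70 + 1400×100 + 200×150 = 262000.

262000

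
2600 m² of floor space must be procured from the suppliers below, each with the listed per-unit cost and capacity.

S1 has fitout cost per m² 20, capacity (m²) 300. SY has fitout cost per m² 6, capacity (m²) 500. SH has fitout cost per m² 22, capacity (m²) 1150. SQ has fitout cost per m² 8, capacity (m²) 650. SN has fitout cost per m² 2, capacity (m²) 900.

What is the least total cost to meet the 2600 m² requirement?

21500

Cheapest first:
SN (2): use full 900 ; 1700 m² to go.
Take 500 from SY at 6 ; need 1200 more.
Take 650 from SQ at 8 ; need 550 more.
Take 300 from S1 at 20 ; need 250 more.
SH (22): take the remaining 250 ; done.
Cost = 900×2 + 500×6 + 650×8 + 300×20 + 250×22 = 21500.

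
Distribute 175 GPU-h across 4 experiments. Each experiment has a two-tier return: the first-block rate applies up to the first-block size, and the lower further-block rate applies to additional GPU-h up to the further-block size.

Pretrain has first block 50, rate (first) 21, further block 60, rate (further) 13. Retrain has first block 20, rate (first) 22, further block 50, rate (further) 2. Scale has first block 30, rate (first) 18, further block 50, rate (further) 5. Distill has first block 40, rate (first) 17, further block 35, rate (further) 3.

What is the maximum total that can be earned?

3165

Order all 8 blocks by rate: Retrain/T1 22 > Pretrain/T1 21 > Scale/T1 18 > Distill/T1 17 > Pretrain/T2 13 > Scale/T2 5 > Distill/T2 3 > Retrain/T2 2.
Retrain T1 at 22: fill all 20 — 155 left.
Pretrain T1 at 21: fill all 50 — 105 left.
Scale/T1 (18): +30 — 75 left.
Fill Distill T1 block (40 at 17) — 35 left.
35 remain; put them into Pretrain T2 at 13.
Total = 22×20 + 21×50 + 18×30 + 17×40 + 13×35 = 3165.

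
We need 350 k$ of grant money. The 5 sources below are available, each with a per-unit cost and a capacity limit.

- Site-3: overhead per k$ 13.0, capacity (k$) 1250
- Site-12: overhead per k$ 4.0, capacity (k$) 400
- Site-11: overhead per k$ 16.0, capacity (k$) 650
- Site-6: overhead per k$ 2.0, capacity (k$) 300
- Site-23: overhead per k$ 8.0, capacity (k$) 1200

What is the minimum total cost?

Cheapest first:
Take 300 from Site-6 at 2.0 — need 50 more.
Site-12 at 4.0: take 50 of its 400 — requirement met.
Site-23, Site-3, Site-11: unused.
Cost = 300×2.0 + 50×4.0 = 800.

800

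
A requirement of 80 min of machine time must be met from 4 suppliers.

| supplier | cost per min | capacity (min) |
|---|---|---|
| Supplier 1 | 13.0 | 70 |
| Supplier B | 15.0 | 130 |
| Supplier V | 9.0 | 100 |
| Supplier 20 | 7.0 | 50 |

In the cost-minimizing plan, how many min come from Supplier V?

30

Cheapest first:
Supplier 20 (7.0): use full 50 — 30 min to go.
Supplier V (9.0): take the remaining 30 — done.
Supplier 1, Supplier B: unused.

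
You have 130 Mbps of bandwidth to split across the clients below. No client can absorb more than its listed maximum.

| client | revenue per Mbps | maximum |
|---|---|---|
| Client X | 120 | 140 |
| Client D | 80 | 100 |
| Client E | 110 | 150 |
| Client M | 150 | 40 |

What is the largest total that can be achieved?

16800

Highest revenue per Mbps first: Client M 150 > Client X 120 > Client E 110 > Client D 80.
Client M: +40 to 40 (cap) — 90 left.
Client X has room for 140 but only 90 remain, so it gets 90.
Total = 120×90 + 150×40 = 16800.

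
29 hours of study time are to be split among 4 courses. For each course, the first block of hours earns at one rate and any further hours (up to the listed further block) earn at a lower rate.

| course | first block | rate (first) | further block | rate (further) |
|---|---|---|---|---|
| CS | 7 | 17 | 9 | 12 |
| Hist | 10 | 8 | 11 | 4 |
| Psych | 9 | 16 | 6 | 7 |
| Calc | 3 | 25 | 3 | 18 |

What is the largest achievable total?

476

Rank every tier by rate: Calc/T1 25 > Calc/T2 18 > CS/T1 17 > Psych/T1 16 > CS/T2 12 > Hist/T1 8 > Psych/T2 7 > Hist/T2 4.
Calc T1 at 25: fill all 3 → 26 left.
Calc T2 at 18: fill all 3 → 23 left.
Fill CS T1 block (7 at 17) → 16 left.
Psych/T1 (16): +9 → 7 left.
7 remain; put them into CS T2 at 12.
Total = 25×3 + 18×3 + 17×7 + 16×9 + 12×7 = 476.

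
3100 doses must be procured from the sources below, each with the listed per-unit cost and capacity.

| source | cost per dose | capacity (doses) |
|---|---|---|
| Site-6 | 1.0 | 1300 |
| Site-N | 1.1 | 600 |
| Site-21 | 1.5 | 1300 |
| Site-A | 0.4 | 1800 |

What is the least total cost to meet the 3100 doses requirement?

2020

Use sources in increasing cost order.
Site-A (0.4): use full 1800 — 1300 doses to go.
Site-6 at 1.0: take all 1300 doses — 0 still needed.
Site-N, Site-21: unused.
Cost = 1800×0.4 + 1300×1.0 = 2020.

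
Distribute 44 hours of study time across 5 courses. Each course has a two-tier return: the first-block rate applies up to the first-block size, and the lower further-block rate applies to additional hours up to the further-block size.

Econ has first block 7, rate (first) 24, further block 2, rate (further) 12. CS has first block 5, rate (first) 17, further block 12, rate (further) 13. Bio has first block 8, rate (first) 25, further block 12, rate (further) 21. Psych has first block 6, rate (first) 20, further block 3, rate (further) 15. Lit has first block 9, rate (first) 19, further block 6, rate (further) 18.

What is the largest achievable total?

Treat each block as its own option and order by rate: Bio/first 25 > Econ/first 24 > Bio/second 21 > Psych/first 20 > Lit/first 19 > Lit/second 18 > CS/first 17 > Psych/second 15 > CS/second 13 > Econ/second 12.
Bio/first (25): +8 ; 36 left.
Econ first at 24: fill all 7 ; 29 left.
Bio second at 21: fill all 12 ; 17 left.
Psych first at 20: fill all 6 ; 11 left.
Fill Lit first block (9 at 19) ; 2 left.
Lit second at 18: only 2 left, fill 2.
Total = 25×8 + 24×7 + 21×12 + 20×6 + 19×9 + 18×2 = 947.

947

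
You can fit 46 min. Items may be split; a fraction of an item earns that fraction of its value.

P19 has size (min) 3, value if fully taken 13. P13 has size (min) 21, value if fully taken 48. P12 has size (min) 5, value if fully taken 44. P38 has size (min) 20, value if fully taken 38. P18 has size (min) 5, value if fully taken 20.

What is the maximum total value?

Sort by value density: P12 44/5≈8.8, P19 13/3≈4.33, P18 20/5≈4, P13 48/21≈2.29, P38 38/20≈1.9.
All 5 min of P12 fit (value 44) ; 41 remain.
P19: take in full, 3 min for value 13 ; 38 left.
Take all of P18 (5 min, value 20) ; 33 min left.
P13: take in full, 21 min for value 48 ; 12 left.
12 min left: a 12/20 share of P38 gives 38×12/20 = 22.8.
Total value = 147.8.

147.8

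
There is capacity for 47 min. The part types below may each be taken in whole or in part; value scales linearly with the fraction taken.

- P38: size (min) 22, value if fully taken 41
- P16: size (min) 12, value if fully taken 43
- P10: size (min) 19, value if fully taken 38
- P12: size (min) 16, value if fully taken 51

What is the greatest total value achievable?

Rank by value-to-size ratio: P16 43/12≈3.58, P12 51/16≈3.19, P10 38/19≈2, P38 41/22≈1.86.
Take all of P16 (12 min, value 43) — 35 min left.
P12: take in full, 16 min for value 51 — 19 left.
All 19 min of P10 fit (value 38) — 0 remain.
Total value = 132.

132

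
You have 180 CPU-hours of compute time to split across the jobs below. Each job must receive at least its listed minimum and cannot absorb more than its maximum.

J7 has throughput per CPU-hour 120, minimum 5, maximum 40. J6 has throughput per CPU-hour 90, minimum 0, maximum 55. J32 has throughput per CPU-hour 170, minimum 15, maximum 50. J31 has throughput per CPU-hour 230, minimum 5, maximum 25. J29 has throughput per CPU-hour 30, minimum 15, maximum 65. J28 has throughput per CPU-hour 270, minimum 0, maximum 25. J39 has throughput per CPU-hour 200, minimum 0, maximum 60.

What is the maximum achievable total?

Meeting every minimum uses 5+0+15+5+15+0+0 = 40 CPU-hours, leaving 140.
Highest throughput per CPU-hour first: J28 270 > J31 230 > J39 200 > J32 170 > J7 120 > J6 90 > J29 30.
J28: +25 to 25 (cap) ; 115 left.
J31: +20 to 25 (cap) ; 95 left.
J39: +60 to 60 (cap) ; 35 left.
J32 takes 35 more to reach its cap of 50 ; 0 left.
Total = 120×5 + 170×50 + 230×25 + 30×15 + 270×25 + 200×60 = 34050.

34050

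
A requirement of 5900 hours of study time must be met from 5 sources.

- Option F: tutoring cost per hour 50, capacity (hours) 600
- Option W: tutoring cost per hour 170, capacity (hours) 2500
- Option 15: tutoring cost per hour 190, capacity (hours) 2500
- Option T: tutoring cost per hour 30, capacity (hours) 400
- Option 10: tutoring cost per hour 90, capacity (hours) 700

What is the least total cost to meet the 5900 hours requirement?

853000

Use sources in increasing cost order.
Option T (30): use full 400 ; 5500 hours to go.
Option F at 50: take all 600 hours ; 4900 still needed.
Option 10 (90): use full 700 ; 4200 hours to go.
Option W at 170: take all 2500 hours ; 1700 still needed.
Take 1700 from Option 15 at 190 to finish.
Cost = 400×30 + 600×50 + 700×90 + 2500×170 + 1700×190 = 853000.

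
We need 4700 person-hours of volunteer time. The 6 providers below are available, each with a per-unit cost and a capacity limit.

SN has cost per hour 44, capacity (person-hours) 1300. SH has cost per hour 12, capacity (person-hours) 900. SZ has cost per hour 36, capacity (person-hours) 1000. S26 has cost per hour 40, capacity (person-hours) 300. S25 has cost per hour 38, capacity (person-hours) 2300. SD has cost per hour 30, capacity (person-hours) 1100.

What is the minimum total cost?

Use providers in increasing cost order.
SH at 12: take all 900 person-hours — 3800 still needed.
Take 1100 from SD at 30 — need 2700 more.
SZ at 36: take all 1000 person-hours — 1700 still needed.
S25 at 38: take 1700 of its 2300 — requirement met.
S26, SN: unused.
Cost = 900×12 + 1100×30 + 1000×36 + 1700×38 = 144400.

144400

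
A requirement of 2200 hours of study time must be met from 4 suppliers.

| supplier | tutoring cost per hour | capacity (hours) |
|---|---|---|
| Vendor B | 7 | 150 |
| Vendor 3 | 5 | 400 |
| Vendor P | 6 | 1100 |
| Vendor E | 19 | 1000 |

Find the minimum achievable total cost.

20100

Fill from the cheapest supplier first.
Vendor 3 at 5: take all 400 hours → 1800 still needed.
Vendor P at 6: take all 1100 hours → 700 still needed.
Vendor B (7): use full 150 → 550 hours to go.
Take 550 from Vendor E at 19 to finish.
Cost = 400×5 + 1100×6 + 150×7 + 550×19 = 20100.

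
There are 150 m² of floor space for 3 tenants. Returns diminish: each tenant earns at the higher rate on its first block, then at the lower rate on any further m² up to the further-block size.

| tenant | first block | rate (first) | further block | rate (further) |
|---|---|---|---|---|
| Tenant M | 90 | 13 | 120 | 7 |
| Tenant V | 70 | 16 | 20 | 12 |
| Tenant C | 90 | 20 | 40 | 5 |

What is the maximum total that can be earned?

Rank every tier by rate: Tenant C/first 20 > Tenant V/first 16 > Tenant M/first 13 > Tenant V/second 12 > Tenant M/second 7 > Tenant C/second 5.
Fill Tenant C first block (90 at 20) ; 60 left.
60 remain; put them into Tenant V first at 16.
Total = 20×90 + 16×60 = 2760.

2760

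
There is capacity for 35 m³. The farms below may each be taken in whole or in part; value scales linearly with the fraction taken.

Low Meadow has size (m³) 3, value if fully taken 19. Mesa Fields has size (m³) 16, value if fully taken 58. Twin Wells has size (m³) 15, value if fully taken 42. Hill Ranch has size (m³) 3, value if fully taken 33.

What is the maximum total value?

146.4

Rank by value-to-size ratio: Hill Ranch 33/3≈11, Low Meadow 19/3≈6.33, Mesa Fields 58/16≈3.62, Twin Wells 42/15≈2.8.
All 3 m³ of Hill Ranch fit (value 33) ; 32 remain.
Low Meadow: take in full, 3 m³ for value 19 ; 29 left.
Mesa Fields: take in full, 16 m³ for value 58 ; 13 left.
Fill the last 13 m³ with part of Twin Wells: 13/15 of it earns 36.4.
Total value = 146.4.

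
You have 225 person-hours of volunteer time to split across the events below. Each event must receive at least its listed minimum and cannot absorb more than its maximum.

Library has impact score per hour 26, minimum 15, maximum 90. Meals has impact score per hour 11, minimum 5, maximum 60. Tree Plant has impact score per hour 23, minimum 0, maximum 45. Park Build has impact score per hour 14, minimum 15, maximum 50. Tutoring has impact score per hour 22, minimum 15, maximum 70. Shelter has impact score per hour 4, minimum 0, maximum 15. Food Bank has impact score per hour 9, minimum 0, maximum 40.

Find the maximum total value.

Meeting every minimum uses 15+5+0+15+15+0+0 = 50 person-hours, leaving 175.
Rank by impact score per hour: Library 26 > Tree Plant 23 > Tutoring 22 > Park Build 14 > Meals 11 > Food Bank 9 > Shelter 4.
Library: +75 to 90 (cap) — 100 left.
Give Tree Plant 45 more to hit its cap of 45 — 55 left.
Tutoring: +55 to 70 (cap) — 0 left.
Total = 26×90 + 11×5 + 23×45 + 14×15 + 22×70 = 5180.

5180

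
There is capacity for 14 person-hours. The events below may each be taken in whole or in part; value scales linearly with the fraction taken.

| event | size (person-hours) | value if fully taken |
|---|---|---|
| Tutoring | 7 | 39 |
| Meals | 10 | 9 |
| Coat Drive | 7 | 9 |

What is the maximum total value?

48

Sort by value density: Tutoring 39/7≈5.57, Coat Drive 9/7≈1.29, Meals 9/10≈0.9.
All 7 person-hours of Tutoring fit (value 39) → 7 remain.
All 7 person-hours of Coat Drive fit (value 9) → 0 remain.
Total value = 48.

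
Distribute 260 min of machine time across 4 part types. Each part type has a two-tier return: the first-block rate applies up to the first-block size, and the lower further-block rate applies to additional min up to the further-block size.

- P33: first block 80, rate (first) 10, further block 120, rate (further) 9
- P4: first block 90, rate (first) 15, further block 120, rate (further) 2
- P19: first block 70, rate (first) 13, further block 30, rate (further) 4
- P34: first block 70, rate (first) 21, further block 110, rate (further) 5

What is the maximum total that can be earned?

Rank every tier by rate: P34/T1 21 > P4/T1 15 > P19/T1 13 > P33/T1 10 > P33/T2 9 > P34/T2 5 > P19/T2 4 > P4/T2 2.
P34 T1 at 21: fill all 70 ; 190 left.
P4 T1 at 15: fill all 90 ; 100 left.
P19/T1 (13): +70 ; 30 left.
P33 T1 at 10: only 30 left, fill 30.
Total = 21×70 + 15×90 + 13×70 + 10×30 = 4030.

4030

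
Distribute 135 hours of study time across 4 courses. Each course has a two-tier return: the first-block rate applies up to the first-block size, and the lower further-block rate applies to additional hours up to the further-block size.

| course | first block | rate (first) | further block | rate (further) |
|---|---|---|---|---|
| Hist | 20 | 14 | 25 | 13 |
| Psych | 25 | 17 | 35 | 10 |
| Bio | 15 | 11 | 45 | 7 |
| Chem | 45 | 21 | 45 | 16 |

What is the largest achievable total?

2370

Order all 8 blocks by rate: Chem/T1 21 > Psych/T1 17 > Chem/T2 16 > Hist/T1 14 > Hist/T2 13 > Bio/T1 11 > Psych/T2 10 > Bio/T2 7.
Chem T1 at 21: fill all 45 — 90 left.
Fill Psych T1 block (25 at 17) — 65 left.
Fill Chem T2 block (45 at 16) — 20 left.
Fill Hist T1 block (20 at 14) — 0 left.
Total = 21×45 + 17×25 + 16×45 + 14×20 = 2370.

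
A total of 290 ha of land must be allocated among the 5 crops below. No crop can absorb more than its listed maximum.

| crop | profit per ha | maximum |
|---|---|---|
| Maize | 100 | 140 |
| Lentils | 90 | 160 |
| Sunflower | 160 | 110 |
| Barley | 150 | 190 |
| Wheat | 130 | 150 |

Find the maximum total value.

44600

Highest profit per ha first: Sunflower 160 > Barley 150 > Wheat 130 > Maize 100 > Lentils 90.
Sunflower takes 110 to reach its cap of 110 — 180 left.
Barley has room for 190 but only 180 remain, so it gets 180.
Total = 160×110 + 150×180 = 44600.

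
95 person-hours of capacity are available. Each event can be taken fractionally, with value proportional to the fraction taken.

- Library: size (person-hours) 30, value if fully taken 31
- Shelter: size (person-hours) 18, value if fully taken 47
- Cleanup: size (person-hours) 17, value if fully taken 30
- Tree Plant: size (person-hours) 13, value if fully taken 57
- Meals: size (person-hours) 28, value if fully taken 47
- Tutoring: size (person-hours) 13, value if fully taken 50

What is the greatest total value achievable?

237.2

Sort by value density: Tree Plant 57/13≈4.38, Tutoring 50/13≈3.85, Shelter 47/18≈2.61, Cleanup 30/17≈1.76, Meals 47/28≈1.68, Library 31/30≈1.03.
Tree Plant: take in full, 13 person-hours for value 57 ; 82 left.
Take all of Tutoring (13 person-hours, value 50) ; 69 person-hours left.
All 18 person-hours of Shelter fit (value 47) ; 51 remain.
Cleanup: take in full, 17 person-hours for value 30 ; 34 left.
Take all of Meals (28 person-hours, value 47) ; 6 person-hours left.
6 person-hours left: a 6/30 share of Library gives 31×6/30 = 6.2.
Total value = 237.2.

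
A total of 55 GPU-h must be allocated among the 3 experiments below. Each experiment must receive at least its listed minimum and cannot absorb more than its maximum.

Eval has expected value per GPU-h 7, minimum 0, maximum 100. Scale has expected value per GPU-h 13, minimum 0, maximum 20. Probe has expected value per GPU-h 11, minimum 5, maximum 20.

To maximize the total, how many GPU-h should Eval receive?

15

Meeting every minimum uses 0+0+5 = 5 GPU-h, leaving 50.
Highest expected value per GPU-h first: Scale 13 > Probe 11 > Eval 7.
Scale takes 20 more to reach its cap of 20 → 30 left.
Probe takes 15 more to reach its cap of 20 → 15 left.
Eval has room for 100 more but only 15 remain, so it gets 15.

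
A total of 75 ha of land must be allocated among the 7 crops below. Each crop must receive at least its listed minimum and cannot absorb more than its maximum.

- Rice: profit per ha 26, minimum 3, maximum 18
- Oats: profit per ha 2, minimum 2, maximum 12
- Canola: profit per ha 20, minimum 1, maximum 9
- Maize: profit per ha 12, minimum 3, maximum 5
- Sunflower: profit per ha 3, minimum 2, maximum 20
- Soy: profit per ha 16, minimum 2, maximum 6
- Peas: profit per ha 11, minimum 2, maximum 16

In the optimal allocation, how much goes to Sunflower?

19

Meeting every minimum uses 3+2+1+3+2+2+2 = 15 ha, leaving 60.
Order the crops by profit per ha: Rice 26 > Canola 20 > Soy 16 > Maize 12 > Peas 11 > Sunflower 3 > Oats 2.
Rice takes 15 more to reach its cap of 18 — 45 left.
Give Canola 8 more to hit its cap of 9 — 37 left.
Soy: +4 to 6 (cap) — 33 left.
Maize: +2 to 5 (cap) — 31 left.
Peas: +14 to 16 (cap) — 17 left.
Sunflower: +17 (room for 18) → 19. Pool exhausted.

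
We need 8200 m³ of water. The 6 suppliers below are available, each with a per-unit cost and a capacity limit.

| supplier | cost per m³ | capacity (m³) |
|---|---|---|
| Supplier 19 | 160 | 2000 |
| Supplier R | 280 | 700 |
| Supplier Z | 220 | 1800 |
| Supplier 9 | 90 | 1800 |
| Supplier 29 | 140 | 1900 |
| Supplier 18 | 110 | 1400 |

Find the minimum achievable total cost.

1144000

Use suppliers in increasing cost order.
Supplier 9 (90): use full 1800 — 6400 m³ to go.
Take 1400 from Supplier 18 at 110 — need 5000 more.
Take 1900 from Supplier 29 at 140 — need 3100 more.
Supplier 19 at 160: take all 2000 m³ — 1100 still needed.
Supplier Z (220): take the remaining 1100 — done.
Supplier R: unused.
Cost = 1800×90 + 1400×110 + 1900×140 + 2000×160 + 1100×220 = 1144000.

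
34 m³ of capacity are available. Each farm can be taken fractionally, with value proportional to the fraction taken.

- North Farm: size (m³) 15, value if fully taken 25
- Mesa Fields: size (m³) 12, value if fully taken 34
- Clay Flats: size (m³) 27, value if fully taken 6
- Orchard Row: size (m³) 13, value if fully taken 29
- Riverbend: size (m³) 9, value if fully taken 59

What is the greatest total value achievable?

Sort by value density: Riverbend 59/9≈6.56, Mesa Fields 34/12≈2.83, Orchard Row 29/13≈2.23, North Farm 25/15≈1.67, Clay Flats 6/27≈0.222.
Take all of Riverbend (9 m³, value 59) → 25 m³ left.
All 12 m³ of Mesa Fields fit (value 34) → 13 remain.
All 13 m³ of Orchard Row fit (value 29) → 0 remain.
Total value = 122.

122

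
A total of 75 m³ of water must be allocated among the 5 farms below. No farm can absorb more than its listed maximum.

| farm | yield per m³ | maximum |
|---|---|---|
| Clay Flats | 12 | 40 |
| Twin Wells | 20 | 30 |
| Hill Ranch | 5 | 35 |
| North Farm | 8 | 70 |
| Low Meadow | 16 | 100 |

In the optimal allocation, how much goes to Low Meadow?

Highest yield per m³ first: Twin Wells 20 > Low Meadow 16 > Clay Flats 12 > North Farm 8 > Hill Ranch 5.
Give Twin Wells 30 to hit its cap of 30 → 45 left.
Low Meadow: +45 (room for 100) → 45. Pool exhausted.

45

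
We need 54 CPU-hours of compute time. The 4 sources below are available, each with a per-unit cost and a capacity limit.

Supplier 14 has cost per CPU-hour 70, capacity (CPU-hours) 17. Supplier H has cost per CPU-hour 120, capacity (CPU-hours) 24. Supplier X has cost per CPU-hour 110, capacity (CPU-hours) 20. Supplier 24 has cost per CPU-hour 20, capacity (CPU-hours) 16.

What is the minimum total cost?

3830

Cheapest first:
Take 16 from Supplier 24 at 20 — need 38 more.
Supplier 14 at 70: take all 17 CPU-hours — 21 still needed.
Supplier X (110): use full 20 — 1 CPU-hours to go.
Supplier H (120): take the remaining 1 — done.
Cost = 16×20 + 17×70 + 20×110 + 1×120 = 3830.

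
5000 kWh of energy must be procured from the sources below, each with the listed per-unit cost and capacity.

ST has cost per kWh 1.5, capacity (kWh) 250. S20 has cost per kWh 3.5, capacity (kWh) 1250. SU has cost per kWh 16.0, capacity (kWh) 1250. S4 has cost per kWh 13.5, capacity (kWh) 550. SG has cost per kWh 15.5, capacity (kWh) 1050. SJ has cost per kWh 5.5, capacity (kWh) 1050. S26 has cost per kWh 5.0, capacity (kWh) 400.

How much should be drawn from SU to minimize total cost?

450

Use sources in increasing cost order.
ST (1.5): use full 250 → 4750 kWh to go.
S20 at 3.5: take all 1250 kWh → 3500 still needed.
S26 at 5.0: take all 400 kWh → 3100 still needed.
SJ (5.5): use full 1050 → 2050 kWh to go.
Take 550 from S4 at 13.5 → need 1500 more.
SG at 15.5: take all 1050 kWh → 450 still needed.
SU (16.0): take the remaining 450 → done.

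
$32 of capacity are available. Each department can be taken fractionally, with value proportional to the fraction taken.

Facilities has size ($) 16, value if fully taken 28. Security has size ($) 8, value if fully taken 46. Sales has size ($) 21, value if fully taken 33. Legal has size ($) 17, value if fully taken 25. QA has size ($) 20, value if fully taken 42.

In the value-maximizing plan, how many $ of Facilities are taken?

4

Rank by value-to-size ratio: Security 46/8≈5.75, QA 42/20≈2.1, Facilities 28/16≈1.75, Sales 33/21≈1.57, Legal 25/17≈1.47.
Take all of Security (8 $, value 46) — 24 $ left.
All 20 $ of QA fit (value 42) — 4 remain.
Fill the last 4 $ with part of Facilities: 4/16 of it earns 7.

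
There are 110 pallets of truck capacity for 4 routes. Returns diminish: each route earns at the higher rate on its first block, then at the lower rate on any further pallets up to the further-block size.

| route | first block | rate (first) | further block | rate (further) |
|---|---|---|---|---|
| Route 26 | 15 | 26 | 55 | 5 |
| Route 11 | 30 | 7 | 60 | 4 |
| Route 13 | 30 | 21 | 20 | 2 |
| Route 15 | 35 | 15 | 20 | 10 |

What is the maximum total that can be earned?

1815

Order all 8 blocks by rate: Route 26/tier1 26 > Route 13/tier1 21 > Route 15/tier1 15 > Route 15/tier2 10 > Route 11/tier1 7 > Route 26/tier2 5 > Route 11/tier2 4 > Route 13/tier2 2.
Fill Route 26 tier1 block (15 at 26) → 95 left.
Route 13 tier1 at 21: fill all 30 → 65 left.
Route 15 tier1 at 15: fill all 35 → 30 left.
Route 15/tier2 (10): +20 → 10 left.
10 remain; put them into Route 11 tier1 at 7.
Total = 26×15 + 21×30 + 15×35 + 10×20 + 7×10 = 1815.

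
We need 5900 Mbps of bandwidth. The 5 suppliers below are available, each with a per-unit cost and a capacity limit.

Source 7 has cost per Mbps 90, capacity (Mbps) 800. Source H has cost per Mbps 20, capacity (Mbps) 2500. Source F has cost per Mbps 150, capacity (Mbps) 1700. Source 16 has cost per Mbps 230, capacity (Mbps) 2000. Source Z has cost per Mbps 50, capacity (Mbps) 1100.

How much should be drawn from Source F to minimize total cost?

Fill from the cheapest supplier first.
Source H at 20: take all 2500 Mbps → 3400 still needed.
Source Z at 50: take all 1100 Mbps → 2300 still needed.
Source 7 at 90: take all 800 Mbps → 1500 still needed.
Source F (150): take the remaining 1500 → done.
Source 16: unused.

1500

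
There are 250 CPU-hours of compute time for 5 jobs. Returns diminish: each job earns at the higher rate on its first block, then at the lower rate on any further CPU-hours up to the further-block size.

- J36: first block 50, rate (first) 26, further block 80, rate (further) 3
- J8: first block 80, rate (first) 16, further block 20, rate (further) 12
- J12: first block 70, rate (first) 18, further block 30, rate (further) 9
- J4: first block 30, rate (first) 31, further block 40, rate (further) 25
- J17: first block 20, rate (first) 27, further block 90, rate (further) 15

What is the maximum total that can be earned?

5670

Order all 10 blocks by rate: J4/tier1 31 > J17/tier1 27 > J36/tier1 26 > J4/tier2 25 > J12/tier1 18 > J8/tier1 16 > J17/tier2 15 > J8/tier2 12 > J12/tier2 9 > J36/tier2 3.
J4 tier1 at 31: fill all 30 → 220 left.
J17/tier1 (27): +20 → 200 left.
J36/tier1 (26): +50 → 150 left.
J4/tier2 (25): +40 → 110 left.
J12 tier1 at 18: fill all 70 → 40 left.
J8/tier1: +40 of 80 at 16; pool empty.
Total = 31×30 + 27×20 + 26×50 + 25×40 + 18×70 + 16×40 = 5670.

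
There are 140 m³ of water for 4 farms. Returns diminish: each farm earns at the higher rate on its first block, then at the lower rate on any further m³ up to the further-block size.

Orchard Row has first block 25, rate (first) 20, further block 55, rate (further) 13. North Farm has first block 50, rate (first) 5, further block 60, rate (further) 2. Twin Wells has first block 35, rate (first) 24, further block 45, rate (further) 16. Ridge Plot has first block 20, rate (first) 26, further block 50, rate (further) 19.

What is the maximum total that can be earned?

2970

Rank every tier by rate: Ridge Plot/first 26 > Twin Wells/first 24 > Orchard Row/first 20 > Ridge Plot/second 19 > Twin Wells/second 16 > Orchard Row/second 13 > North Farm/first 5 > North Farm/second 2.
Ridge Plot first at 26: fill all 20 → 120 left.
Twin Wells/first (24): +35 → 85 left.
Fill Orchard Row first block (25 at 20) → 60 left.
Ridge Plot second at 19: fill all 50 → 10 left.
Twin Wells second at 16: only 10 left, fill 10.
Total = 26×20 + 24×35 + 20×25 + 19×50 + 16×10 = 2970.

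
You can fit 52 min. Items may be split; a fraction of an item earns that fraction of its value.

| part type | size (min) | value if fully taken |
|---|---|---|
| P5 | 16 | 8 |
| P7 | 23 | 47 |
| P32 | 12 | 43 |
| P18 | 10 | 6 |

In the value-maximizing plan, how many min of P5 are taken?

Sort by value density: P32 43/12≈3.58, P7 47/23≈2.04, P18 6/10≈0.6, P5 8/16≈0.5.
All 12 min of P32 fit (value 43) — 40 remain.
All 23 min of P7 fit (value 47) — 17 remain.
All 10 min of P18 fit (value 6) — 7 remain.
7 min left: a 7/16 share of P5 gives 8×7/16 = 3.5.

7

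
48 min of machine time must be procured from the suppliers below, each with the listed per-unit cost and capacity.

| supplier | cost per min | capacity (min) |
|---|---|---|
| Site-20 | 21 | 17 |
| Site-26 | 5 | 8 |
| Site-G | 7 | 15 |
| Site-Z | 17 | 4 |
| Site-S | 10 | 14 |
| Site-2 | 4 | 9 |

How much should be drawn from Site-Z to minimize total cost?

2

Cheapest first:
Site-2 (4): use full 9 ; 39 min to go.
Take 8 from Site-26 at 5 ; need 31 more.
Site-G at 7: take all 15 min ; 16 still needed.
Take 14 from Site-S at 10 ; need 2 more.
Site-Z (17): take the remaining 2 ; done.
Site-20: unused.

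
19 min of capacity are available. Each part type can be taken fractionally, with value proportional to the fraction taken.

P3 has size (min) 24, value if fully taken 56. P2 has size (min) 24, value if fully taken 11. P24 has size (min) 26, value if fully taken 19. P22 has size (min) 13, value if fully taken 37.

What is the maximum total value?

51

Best value per unit of size first: P22 37/13≈2.85, P3 56/24≈2.33, P24 19/26≈0.731, P2 11/24≈0.458.
All 13 min of P22 fit (value 37) — 6 remain.
6 min left: a 6/24 share of P3 gives 56×6/24 = 14.
Total value = 51.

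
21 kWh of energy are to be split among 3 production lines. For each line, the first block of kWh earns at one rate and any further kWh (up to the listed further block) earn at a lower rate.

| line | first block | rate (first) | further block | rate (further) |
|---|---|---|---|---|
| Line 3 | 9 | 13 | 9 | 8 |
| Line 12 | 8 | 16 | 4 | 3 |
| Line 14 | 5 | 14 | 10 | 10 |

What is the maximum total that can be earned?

302

Treat each block as its own option and order by rate: Line 12/first 16 > Line 14/first 14 > Line 3/first 13 > Line 14/second 10 > Line 3/second 8 > Line 12/second 3.
Line 12/first (16): +8 — 13 left.
Line 14 first at 14: fill all 5 — 8 left.
Line 3/first: +8 of 9 at 13; pool empty.
Total = 16×8 + 14×5 + 13×8 = 302.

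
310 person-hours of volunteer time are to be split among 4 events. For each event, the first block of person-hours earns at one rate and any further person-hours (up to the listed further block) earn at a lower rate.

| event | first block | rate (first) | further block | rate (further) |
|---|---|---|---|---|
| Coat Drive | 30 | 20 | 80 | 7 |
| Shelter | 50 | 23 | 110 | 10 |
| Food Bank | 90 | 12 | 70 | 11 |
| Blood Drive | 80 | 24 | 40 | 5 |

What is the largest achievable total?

Order all 8 blocks by rate: Blood Drive/T1 24 > Shelter/T1 23 > Coat Drive/T1 20 > Food Bank/T1 12 > Food Bank/T2 11 > Shelter/T2 10 > Coat Drive/T2 7 > Blood Drive/T2 5.
Blood Drive/T1 (24): +80 — 230 left.
Shelter/T1 (23): +50 — 180 left.
Coat Drive/T1 (20): +30 — 150 left.
Food Bank T1 at 12: fill all 90 — 60 left.
Food Bank/T2: +60 of 70 at 11; pool empty.
Total = 24×80 + 23×50 + 20×30 + 12×90 + 11×60 = 5410.

5410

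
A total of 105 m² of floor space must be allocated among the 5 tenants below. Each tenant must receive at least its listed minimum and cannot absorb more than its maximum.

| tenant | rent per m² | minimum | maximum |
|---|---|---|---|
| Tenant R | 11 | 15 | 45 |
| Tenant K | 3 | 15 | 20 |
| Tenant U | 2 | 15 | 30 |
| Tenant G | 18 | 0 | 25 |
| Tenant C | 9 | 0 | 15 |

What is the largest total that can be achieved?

Meeting every minimum uses 15+15+15+0+0 = 45 m², leaving 60.
Order the tenants by rent per m²: Tenant G 18 > Tenant R 11 > Tenant C 9 > Tenant K 3 > Tenant U 2.
Give Tenant G 25 more to hit its cap of 25 ; 35 left.
Give Tenant R 30 more to hit its cap of 45 ; 5 left.
Tenant C has room for 15 more but only 5 remain, so it gets 5.
Total = 11×45 + 3×15 + 2×15 + 18×25 + 9×5 = 1065.

1065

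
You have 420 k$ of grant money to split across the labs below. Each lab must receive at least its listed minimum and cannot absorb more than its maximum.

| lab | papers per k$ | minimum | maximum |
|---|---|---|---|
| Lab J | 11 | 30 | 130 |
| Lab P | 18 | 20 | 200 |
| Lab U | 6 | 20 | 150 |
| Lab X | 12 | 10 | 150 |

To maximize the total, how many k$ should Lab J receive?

Meeting every minimum uses 30+20+20+10 = 80 k$, leaving 340.
Highest papers per k$ first: Lab P 18 > Lab X 12 > Lab J 11 > Lab U 6.
Give Lab P 180 more to hit its cap of 200 — 160 left.
Lab X takes 140 more to reach its cap of 150 — 20 left.
Lab J has room for 100 more but only 20 remain, so it gets 50.

50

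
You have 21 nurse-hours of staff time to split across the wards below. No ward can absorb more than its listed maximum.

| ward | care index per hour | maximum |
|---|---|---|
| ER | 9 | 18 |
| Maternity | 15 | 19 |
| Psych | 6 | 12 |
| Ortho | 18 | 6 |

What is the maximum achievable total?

333

Order the wards by care index per hour: Ortho 18 > Maternity 15 > ER 9 > Psych 6.
Ortho: +6 to 6 (cap) ; 15 left.
Maternity: +15 (room for 19) → 15. Pool exhausted.
Total = 15×15 + 18×6 = 333.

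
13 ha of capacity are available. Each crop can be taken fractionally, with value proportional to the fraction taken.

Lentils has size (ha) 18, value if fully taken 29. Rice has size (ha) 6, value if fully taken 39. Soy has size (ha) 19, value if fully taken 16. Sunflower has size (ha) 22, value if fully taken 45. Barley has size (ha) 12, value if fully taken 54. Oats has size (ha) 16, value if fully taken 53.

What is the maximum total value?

70.5

Rank by value-to-size ratio: Rice 39/6≈6.5, Barley 54/12≈4.5, Oats 53/16≈3.31, Sunflower 45/22≈2.05, Lentils 29/18≈1.61, Soy 16/19≈0.842.
Rice: take in full, 6 ha for value 39 ; 7 left.
Only 7 ha remain; take 7/12 of Barley for value 54×7/12 = 31.5.
Total value = 70.5.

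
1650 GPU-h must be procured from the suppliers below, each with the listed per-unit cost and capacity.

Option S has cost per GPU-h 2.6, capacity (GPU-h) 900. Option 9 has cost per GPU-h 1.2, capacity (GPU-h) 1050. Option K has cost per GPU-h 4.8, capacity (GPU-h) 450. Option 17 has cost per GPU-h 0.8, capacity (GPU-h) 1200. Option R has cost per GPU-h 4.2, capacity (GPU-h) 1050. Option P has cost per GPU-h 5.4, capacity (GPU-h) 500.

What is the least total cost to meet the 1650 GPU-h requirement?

1500

Cheapest first:
Option 17 at 0.8: take all 1200 GPU-h → 450 still needed.
Take 450 from Option 9 at 1.2 to finish.
Option S, Option R, Option K, Option P: unused.
Cost = 1200×0.8 + 450×1.2 = 1500.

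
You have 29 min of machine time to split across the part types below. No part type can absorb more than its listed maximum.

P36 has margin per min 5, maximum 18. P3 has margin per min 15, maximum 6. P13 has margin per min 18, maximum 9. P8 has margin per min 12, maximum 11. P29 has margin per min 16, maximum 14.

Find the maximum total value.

Highest margin per min first: P13 18 > P29 16 > P3 15 > P8 12 > P36 5.
Give P13 9 to hit its cap of 9 → 20 left.
P29: +14 to 14 (cap) → 6 left.
P3 takes 6 to reach its cap of 6 → 0 left.
Total = 15×6 + 18×9 + 16×14 = 476.

476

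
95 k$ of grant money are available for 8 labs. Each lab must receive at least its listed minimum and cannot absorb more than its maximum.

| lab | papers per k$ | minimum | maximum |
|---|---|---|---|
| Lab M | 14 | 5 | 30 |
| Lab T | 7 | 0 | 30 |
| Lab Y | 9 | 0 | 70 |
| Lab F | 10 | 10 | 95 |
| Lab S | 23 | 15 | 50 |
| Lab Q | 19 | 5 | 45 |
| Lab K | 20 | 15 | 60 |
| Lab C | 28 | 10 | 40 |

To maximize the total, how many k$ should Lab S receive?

Meeting every minimum uses 5+0+0+10+15+5+15+10 = 60 k$, leaving 35.
Rank by papers per k$: Lab C 28 > Lab S 23 > Lab K 20 > Lab Q 19 > Lab M 14 > Lab F 10 > Lab Y 9 > Lab T 7.
Lab C: +30 to 40 (cap) ; 5 left.
Only 5 left; Lab S takes them to reach 20.

20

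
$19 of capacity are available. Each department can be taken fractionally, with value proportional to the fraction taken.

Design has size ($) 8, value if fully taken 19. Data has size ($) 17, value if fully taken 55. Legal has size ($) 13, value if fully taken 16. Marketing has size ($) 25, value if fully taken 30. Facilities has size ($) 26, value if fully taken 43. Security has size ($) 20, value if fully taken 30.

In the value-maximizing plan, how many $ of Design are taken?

Sort by value density: Data 55/17≈3.24, Design 19/8≈2.38, Facilities 43/26≈1.65, Security 30/20≈1.5, Legal 16/13≈1.23, Marketing 30/25≈1.2.
All 17 $ of Data fit (value 55) — 2 remain.
Only 2 $ remain; take 2/8 of Design for value 19×2/8 = 4.75.

2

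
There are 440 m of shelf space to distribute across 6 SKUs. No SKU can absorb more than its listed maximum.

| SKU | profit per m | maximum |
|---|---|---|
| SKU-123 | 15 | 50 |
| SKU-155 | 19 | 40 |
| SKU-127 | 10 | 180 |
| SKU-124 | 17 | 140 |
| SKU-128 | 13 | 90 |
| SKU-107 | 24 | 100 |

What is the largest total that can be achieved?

Rank by profit per m: SKU-107 24 > SKU-155 19 > SKU-124 17 > SKU-123 15 > SKU-128 13 > SKU-127 10.
SKU-107 takes 100 to reach its cap of 100 ; 340 left.
SKU-155: +40 to 40 (cap) ; 300 left.
SKU-124 takes 140 to reach its cap of 140 ; 160 left.
Give SKU-123 50 to hit its cap of 50 ; 110 left.
SKU-128 takes 90 to reach its cap of 90 ; 20 left.
SKU-127 has room for 180 but only 20 remain, so it gets 20.
Total = 15×50 + 19×40 + 10×20 + 17×140 + 13×90 + 24×100 = 7660.

7660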